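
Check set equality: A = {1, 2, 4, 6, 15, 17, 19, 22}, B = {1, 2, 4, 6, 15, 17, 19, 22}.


Two sets are equal iff they have exactly the same elements.
A = {1, 2, 4, 6, 15, 17, 19, 22}
B = {1, 2, 4, 6, 15, 17, 19, 22}
Same elements → A = B

Yes, A = B


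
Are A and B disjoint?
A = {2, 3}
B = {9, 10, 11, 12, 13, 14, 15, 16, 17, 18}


Disjoint means A ∩ B = ∅.
A ∩ B = ∅
A ∩ B = ∅, so A and B are disjoint.

Yes, A and B are disjoint


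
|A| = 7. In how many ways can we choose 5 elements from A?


C(n,k) = n! / (k!(n-k)!)
C(7,5) = 7! / (5!2!)
= 21

C(7,5) = 21


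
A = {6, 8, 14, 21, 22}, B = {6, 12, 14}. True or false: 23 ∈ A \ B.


A = {6, 8, 14, 21, 22}, B = {6, 12, 14}
A \ B = elements in A but not in B
A \ B = {8, 21, 22}
Checking if 23 ∈ A \ B
23 is not in A \ B → False

23 ∉ A \ B


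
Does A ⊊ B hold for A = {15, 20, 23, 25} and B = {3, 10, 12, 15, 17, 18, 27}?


A ⊂ B requires: A ⊆ B AND A ≠ B.
A ⊆ B? No
A ⊄ B, so A is not a proper subset.

No, A is not a proper subset of B


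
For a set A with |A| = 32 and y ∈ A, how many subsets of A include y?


Subsets of A containing y correspond to subsets of A \ {y}, which has 31 elements.
Count = 2^(n-1) = 2^31
= 2147483648

Number of subsets containing y = 2147483648


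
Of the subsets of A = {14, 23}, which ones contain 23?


A subset of A contains 23 iff the remaining 1 elements form any subset of A \ {23}.
Count: 2^(n-1) = 2^1 = 2
Subsets containing 23: {23}, {14, 23}

Subsets containing 23 (2 total): {23}, {14, 23}


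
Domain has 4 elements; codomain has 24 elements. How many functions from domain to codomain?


Each of |A| = 4 inputs maps to any of |B| = 24 outputs.
# functions = |B|^|A| = 24^4
= 331776

Number of functions = 331776


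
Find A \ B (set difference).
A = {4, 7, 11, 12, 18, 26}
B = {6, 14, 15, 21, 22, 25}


A \ B = elements in A but not in B
A = {4, 7, 11, 12, 18, 26}
B = {6, 14, 15, 21, 22, 25}
Remove from A any elements in B
A \ B = {4, 7, 11, 12, 18, 26}

A \ B = {4, 7, 11, 12, 18, 26}


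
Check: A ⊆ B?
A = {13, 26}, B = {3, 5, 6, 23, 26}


A ⊆ B means every element of A is in B.
Elements in A not in B: {13}
So A ⊄ B.

No, A ⊄ B


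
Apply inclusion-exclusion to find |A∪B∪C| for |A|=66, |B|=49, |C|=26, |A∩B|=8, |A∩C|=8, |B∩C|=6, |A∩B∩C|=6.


|A∪B∪C| = |A|+|B|+|C| - |A∩B|-|A∩C|-|B∩C| + |A∩B∩C|
= 66+49+26 - 8-8-6 + 6
= 141 - 22 + 6
= 125

|A ∪ B ∪ C| = 125


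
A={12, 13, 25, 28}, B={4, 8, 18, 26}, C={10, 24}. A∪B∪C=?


A ∪ B = {4, 8, 12, 13, 18, 25, 26, 28}
(A ∪ B) ∪ C = {4, 8, 10, 12, 13, 18, 24, 25, 26, 28}

A ∪ B ∪ C = {4, 8, 10, 12, 13, 18, 24, 25, 26, 28}


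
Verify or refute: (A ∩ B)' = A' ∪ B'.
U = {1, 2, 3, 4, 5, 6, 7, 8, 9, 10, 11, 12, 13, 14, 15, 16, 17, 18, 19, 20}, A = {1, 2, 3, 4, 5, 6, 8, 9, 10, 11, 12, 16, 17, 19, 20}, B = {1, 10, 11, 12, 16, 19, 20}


LHS: A ∩ B = {1, 10, 11, 12, 16, 19, 20}
(A ∩ B)' = U \ (A ∩ B) = {2, 3, 4, 5, 6, 7, 8, 9, 13, 14, 15, 17, 18}
A' = {7, 13, 14, 15, 18}, B' = {2, 3, 4, 5, 6, 7, 8, 9, 13, 14, 15, 17, 18}
Claimed RHS: A' ∪ B' = {2, 3, 4, 5, 6, 7, 8, 9, 13, 14, 15, 17, 18}
Identity is VALID: LHS = RHS = {2, 3, 4, 5, 6, 7, 8, 9, 13, 14, 15, 17, 18} ✓

Identity is valid. (A ∩ B)' = A' ∪ B' = {2, 3, 4, 5, 6, 7, 8, 9, 13, 14, 15, 17, 18}


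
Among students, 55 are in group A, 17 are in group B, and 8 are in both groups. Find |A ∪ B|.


|A ∪ B| = |A| + |B| - |A ∩ B|
= 55 + 17 - 8
= 64

|A ∪ B| = 64


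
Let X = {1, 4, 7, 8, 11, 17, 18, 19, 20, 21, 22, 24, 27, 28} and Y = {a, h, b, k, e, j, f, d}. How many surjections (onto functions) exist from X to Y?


n = |X| = 14, k = |Y| = 8. Surjections via inclusion-exclusion:
S(n,k) = Σ(-1)^i × C(k,i) × (k-i)^n, i=0 to k
i=0: (-1)^0×C(8,0)×8^14 = 4398046511104
i=1: (-1)^1×C(8,1)×7^14 = -5425784582792
i=2: (-1)^2×C(8,2)×6^14 = 2194196594688
i=3: (-1)^3×C(8,3)×5^14 = -341796875000
i=4: (-1)^4×C(8,4)×4^14 = 18790481920
i=5: (-1)^5×C(8,5)×3^14 = -267846264
i=6: (-1)^6×C(8,6)×2^14 = 458752
i=7: (-1)^7×C(8,7)×1^14 = -8
i=8: (-1)^8×C(8,8)×0^14 = 0
Total = 843184742400

Number of surjections = 843184742400


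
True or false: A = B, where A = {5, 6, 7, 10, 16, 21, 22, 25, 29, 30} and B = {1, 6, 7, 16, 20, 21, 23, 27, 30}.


Two sets are equal iff they have exactly the same elements.
A = {5, 6, 7, 10, 16, 21, 22, 25, 29, 30}
B = {1, 6, 7, 16, 20, 21, 23, 27, 30}
Differences: {1, 5, 10, 20, 22, 23, 25, 27, 29}
A ≠ B

No, A ≠ B


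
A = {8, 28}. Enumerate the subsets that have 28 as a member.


A subset of A contains 28 iff the remaining 1 elements form any subset of A \ {28}.
Count: 2^(n-1) = 2^1 = 2
Subsets containing 28: {28}, {8, 28}

Subsets containing 28 (2 total): {28}, {8, 28}


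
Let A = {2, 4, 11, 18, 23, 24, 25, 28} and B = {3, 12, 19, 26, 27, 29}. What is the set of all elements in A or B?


A ∪ B = all elements in A or B (or both)
A = {2, 4, 11, 18, 23, 24, 25, 28}
B = {3, 12, 19, 26, 27, 29}
A ∪ B = {2, 3, 4, 11, 12, 18, 19, 23, 24, 25, 26, 27, 28, 29}

A ∪ B = {2, 3, 4, 11, 12, 18, 19, 23, 24, 25, 26, 27, 28, 29}


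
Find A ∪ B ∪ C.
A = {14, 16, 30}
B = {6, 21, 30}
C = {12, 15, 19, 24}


A ∪ B = {6, 14, 16, 21, 30}
(A ∪ B) ∪ C = {6, 12, 14, 15, 16, 19, 21, 24, 30}

A ∪ B ∪ C = {6, 12, 14, 15, 16, 19, 21, 24, 30}


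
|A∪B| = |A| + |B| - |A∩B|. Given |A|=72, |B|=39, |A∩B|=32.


|A ∪ B| = |A| + |B| - |A ∩ B|
= 72 + 39 - 32
= 79

|A ∪ B| = 79


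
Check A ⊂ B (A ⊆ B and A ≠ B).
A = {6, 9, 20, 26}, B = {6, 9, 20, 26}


A ⊂ B requires: A ⊆ B AND A ≠ B.
A ⊆ B? Yes
A = B? Yes
A = B, so A is not a PROPER subset.

No, A is not a proper subset of B


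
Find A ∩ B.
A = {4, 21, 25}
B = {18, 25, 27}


A ∩ B = elements in both A and B
A = {4, 21, 25}
B = {18, 25, 27}
A ∩ B = {25}

A ∩ B = {25}


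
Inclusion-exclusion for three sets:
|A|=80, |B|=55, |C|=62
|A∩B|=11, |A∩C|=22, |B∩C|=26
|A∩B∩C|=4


|A∪B∪C| = |A|+|B|+|C| - |A∩B|-|A∩C|-|B∩C| + |A∩B∩C|
= 80+55+62 - 11-22-26 + 4
= 197 - 59 + 4
= 142

|A ∪ B ∪ C| = 142


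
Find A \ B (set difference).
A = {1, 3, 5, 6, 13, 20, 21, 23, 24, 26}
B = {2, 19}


A \ B = elements in A but not in B
A = {1, 3, 5, 6, 13, 20, 21, 23, 24, 26}
B = {2, 19}
Remove from A any elements in B
A \ B = {1, 3, 5, 6, 13, 20, 21, 23, 24, 26}

A \ B = {1, 3, 5, 6, 13, 20, 21, 23, 24, 26}


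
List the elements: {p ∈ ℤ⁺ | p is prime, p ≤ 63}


Checking each candidate:
Condition: primes ≤ 63
Result = {2, 3, 5, 7, 11, 13, 17, 19, 23, 29, 31, 37, 41, 43, 47, 53, 59, 61}

{2, 3, 5, 7, 11, 13, 17, 19, 23, 29, 31, 37, 41, 43, 47, 53, 59, 61}


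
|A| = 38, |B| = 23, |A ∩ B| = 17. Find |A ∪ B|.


|A ∪ B| = |A| + |B| - |A ∩ B|
= 38 + 23 - 17
= 44

|A ∪ B| = 44


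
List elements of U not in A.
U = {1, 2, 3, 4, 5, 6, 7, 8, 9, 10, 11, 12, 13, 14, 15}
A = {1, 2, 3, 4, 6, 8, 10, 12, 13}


Aᶜ = U \ A = elements in U but not in A
U = {1, 2, 3, 4, 5, 6, 7, 8, 9, 10, 11, 12, 13, 14, 15}
A = {1, 2, 3, 4, 6, 8, 10, 12, 13}
Aᶜ = {5, 7, 9, 11, 14, 15}

Aᶜ = {5, 7, 9, 11, 14, 15}


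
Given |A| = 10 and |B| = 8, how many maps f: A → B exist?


Each of |A| = 10 inputs maps to any of |B| = 8 outputs.
# functions = |B|^|A| = 8^10
= 1073741824

Number of functions = 1073741824


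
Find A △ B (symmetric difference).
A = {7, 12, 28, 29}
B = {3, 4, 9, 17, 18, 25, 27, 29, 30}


A △ B = (A \ B) ∪ (B \ A) = elements in exactly one of A or B
A \ B = {7, 12, 28}
B \ A = {3, 4, 9, 17, 18, 25, 27, 30}
A △ B = {3, 4, 7, 9, 12, 17, 18, 25, 27, 28, 30}

A △ B = {3, 4, 7, 9, 12, 17, 18, 25, 27, 28, 30}


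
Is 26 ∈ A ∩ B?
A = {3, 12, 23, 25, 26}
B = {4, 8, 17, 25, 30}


A = {3, 12, 23, 25, 26}, B = {4, 8, 17, 25, 30}
A ∩ B = elements in both A and B
A ∩ B = {25}
Checking if 26 ∈ A ∩ B
26 is not in A ∩ B → False

26 ∉ A ∩ B


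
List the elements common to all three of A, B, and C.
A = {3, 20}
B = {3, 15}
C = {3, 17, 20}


A ∩ B = {3}
(A ∩ B) ∩ C = {3}

A ∩ B ∩ C = {3}


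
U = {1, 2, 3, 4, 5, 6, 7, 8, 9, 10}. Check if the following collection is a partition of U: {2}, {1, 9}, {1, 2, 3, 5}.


A partition requires: (1) non-empty parts, (2) pairwise disjoint, (3) union = U
Parts: {2}, {1, 9}, {1, 2, 3, 5}
Union of parts: {1, 2, 3, 5, 9}
U = {1, 2, 3, 4, 5, 6, 7, 8, 9, 10}
All non-empty? True
Pairwise disjoint? False
Covers U? False

No, not a valid partition


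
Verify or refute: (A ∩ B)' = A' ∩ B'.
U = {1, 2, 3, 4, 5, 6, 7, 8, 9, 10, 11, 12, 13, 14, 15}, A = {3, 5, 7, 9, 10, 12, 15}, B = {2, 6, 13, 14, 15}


LHS: A ∩ B = {15}
(A ∩ B)' = U \ (A ∩ B) = {1, 2, 3, 4, 5, 6, 7, 8, 9, 10, 11, 12, 13, 14}
A' = {1, 2, 4, 6, 8, 11, 13, 14}, B' = {1, 3, 4, 5, 7, 8, 9, 10, 11, 12}
Claimed RHS: A' ∩ B' = {1, 4, 8, 11}
Identity is INVALID: LHS = {1, 2, 3, 4, 5, 6, 7, 8, 9, 10, 11, 12, 13, 14} but the RHS claimed here equals {1, 4, 8, 11}. The correct form is (A ∩ B)' = A' ∪ B'.

Identity is invalid: (A ∩ B)' = {1, 2, 3, 4, 5, 6, 7, 8, 9, 10, 11, 12, 13, 14} but A' ∩ B' = {1, 4, 8, 11}. The correct De Morgan law is (A ∩ B)' = A' ∪ B'.


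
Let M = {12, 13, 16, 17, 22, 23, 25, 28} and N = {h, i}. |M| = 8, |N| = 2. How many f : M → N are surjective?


n = |M| = 8, k = |N| = 2. Surjections via inclusion-exclusion:
S(n,k) = Σ(-1)^i × C(k,i) × (k-i)^n, i=0 to k
i=0: (-1)^0×C(2,0)×2^8 = 256
i=1: (-1)^1×C(2,1)×1^8 = -2
i=2: (-1)^2×C(2,2)×0^8 = 0
Total = 254

Number of surjections = 254


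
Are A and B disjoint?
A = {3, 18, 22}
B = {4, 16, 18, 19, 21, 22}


Disjoint means A ∩ B = ∅.
A ∩ B = {18, 22}
A ∩ B ≠ ∅, so A and B are NOT disjoint.

No, A and B are not disjoint (A ∩ B = {18, 22})


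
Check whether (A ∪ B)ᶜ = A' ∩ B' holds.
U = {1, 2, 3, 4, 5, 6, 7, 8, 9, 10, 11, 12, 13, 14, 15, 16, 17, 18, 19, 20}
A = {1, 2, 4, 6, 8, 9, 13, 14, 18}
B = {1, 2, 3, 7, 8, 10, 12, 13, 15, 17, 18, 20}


LHS: A ∪ B = {1, 2, 3, 4, 6, 7, 8, 9, 10, 12, 13, 14, 15, 17, 18, 20}
(A ∪ B)' = U \ (A ∪ B) = {5, 11, 16, 19}
A' = {3, 5, 7, 10, 11, 12, 15, 16, 17, 19, 20}, B' = {4, 5, 6, 9, 11, 14, 16, 19}
Claimed RHS: A' ∩ B' = {5, 11, 16, 19}
Identity is VALID: LHS = RHS = {5, 11, 16, 19} ✓

Identity is valid. (A ∪ B)' = A' ∩ B' = {5, 11, 16, 19}


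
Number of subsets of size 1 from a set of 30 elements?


C(n,k) = n! / (k!(n-k)!)
C(30,1) = 30! / (1!29!)
= 30

C(30,1) = 30


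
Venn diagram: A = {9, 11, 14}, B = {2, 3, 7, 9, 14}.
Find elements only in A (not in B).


A = {9, 11, 14}
B = {2, 3, 7, 9, 14}
Region: only in A (not in B)
Elements: {11}

Elements only in A (not in B): {11}


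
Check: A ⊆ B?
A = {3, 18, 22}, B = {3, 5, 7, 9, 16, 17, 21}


A ⊆ B means every element of A is in B.
Elements in A not in B: {18, 22}
So A ⊄ B.

No, A ⊄ B


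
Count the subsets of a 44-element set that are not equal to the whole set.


Total subsets = 2^n = 2^44 = 17592186044416
Proper subsets exclude the set itself: 2^n - 1
= 17592186044416 - 1
= 17592186044415

Number of proper subsets = 17592186044415


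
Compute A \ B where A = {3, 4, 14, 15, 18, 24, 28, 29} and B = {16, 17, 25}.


A \ B = elements in A but not in B
A = {3, 4, 14, 15, 18, 24, 28, 29}
B = {16, 17, 25}
Remove from A any elements in B
A \ B = {3, 4, 14, 15, 18, 24, 28, 29}

A \ B = {3, 4, 14, 15, 18, 24, 28, 29}


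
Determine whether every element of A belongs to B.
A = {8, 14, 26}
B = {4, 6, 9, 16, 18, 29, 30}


A ⊆ B means every element of A is in B.
Elements in A not in B: {8, 14, 26}
So A ⊄ B.

No, A ⊄ B


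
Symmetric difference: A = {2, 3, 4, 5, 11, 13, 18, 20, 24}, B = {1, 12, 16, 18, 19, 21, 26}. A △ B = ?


A △ B = (A \ B) ∪ (B \ A) = elements in exactly one of A or B
A \ B = {2, 3, 4, 5, 11, 13, 20, 24}
B \ A = {1, 12, 16, 19, 21, 26}
A △ B = {1, 2, 3, 4, 5, 11, 12, 13, 16, 19, 20, 21, 24, 26}

A △ B = {1, 2, 3, 4, 5, 11, 12, 13, 16, 19, 20, 21, 24, 26}


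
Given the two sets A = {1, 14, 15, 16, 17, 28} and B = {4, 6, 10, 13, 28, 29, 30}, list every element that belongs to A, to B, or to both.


A ∪ B = all elements in A or B (or both)
A = {1, 14, 15, 16, 17, 28}
B = {4, 6, 10, 13, 28, 29, 30}
A ∪ B = {1, 4, 6, 10, 13, 14, 15, 16, 17, 28, 29, 30}

A ∪ B = {1, 4, 6, 10, 13, 14, 15, 16, 17, 28, 29, 30}


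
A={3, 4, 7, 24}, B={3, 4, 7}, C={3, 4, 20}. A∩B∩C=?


A ∩ B = {3, 4, 7}
(A ∩ B) ∩ C = {3, 4}

A ∩ B ∩ C = {3, 4}


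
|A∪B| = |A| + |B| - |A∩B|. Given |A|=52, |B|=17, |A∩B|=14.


|A ∪ B| = |A| + |B| - |A ∩ B|
= 52 + 17 - 14
= 55

|A ∪ B| = 55


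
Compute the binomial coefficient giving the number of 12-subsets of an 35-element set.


C(n,k) = n! / (k!(n-k)!)
C(35,12) = 35! / (12!23!)
= 834451800

C(35,12) = 834451800


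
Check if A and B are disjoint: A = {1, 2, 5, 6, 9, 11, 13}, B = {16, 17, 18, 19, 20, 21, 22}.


Disjoint means A ∩ B = ∅.
A ∩ B = ∅
A ∩ B = ∅, so A and B are disjoint.

Yes, A and B are disjoint


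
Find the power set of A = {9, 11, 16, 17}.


|A| = 4, so |P(A)| = 2^4 = 16
Enumerate subsets by cardinality (0 to 4):
∅, {9}, {11}, {16}, {17}, {9, 11}, {9, 16}, {9, 17}, {11, 16}, {11, 17}, {16, 17}, {9, 11, 16}, {9, 11, 17}, {9, 16, 17}, {11, 16, 17}, {9, 11, 16, 17}

P(A) has 16 subsets: ∅, {9}, {11}, {16}, {17}, {9, 11}, {9, 16}, {9, 17}, {11, 16}, {11, 17}, {16, 17}, {9, 11, 16}, {9, 11, 17}, {9, 16, 17}, {11, 16, 17}, {9, 11, 16, 17}


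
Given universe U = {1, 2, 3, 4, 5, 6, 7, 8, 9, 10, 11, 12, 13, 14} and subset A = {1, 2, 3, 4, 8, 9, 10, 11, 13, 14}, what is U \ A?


Aᶜ = U \ A = elements in U but not in A
U = {1, 2, 3, 4, 5, 6, 7, 8, 9, 10, 11, 12, 13, 14}
A = {1, 2, 3, 4, 8, 9, 10, 11, 13, 14}
Aᶜ = {5, 6, 7, 12}

Aᶜ = {5, 6, 7, 12}


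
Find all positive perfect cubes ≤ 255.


Checking each candidate:
Condition: positive perfect cubes ≤ 255
Result = {1, 8, 27, 64, 125, 216}

{1, 8, 27, 64, 125, 216}


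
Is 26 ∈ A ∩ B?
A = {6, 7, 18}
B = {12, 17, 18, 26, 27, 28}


A = {6, 7, 18}, B = {12, 17, 18, 26, 27, 28}
A ∩ B = elements in both A and B
A ∩ B = {18}
Checking if 26 ∈ A ∩ B
26 is not in A ∩ B → False

26 ∉ A ∩ B


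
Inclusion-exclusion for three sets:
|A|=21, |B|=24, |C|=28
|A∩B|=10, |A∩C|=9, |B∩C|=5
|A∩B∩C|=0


|A∪B∪C| = |A|+|B|+|C| - |A∩B|-|A∩C|-|B∩C| + |A∩B∩C|
= 21+24+28 - 10-9-5 + 0
= 73 - 24 + 0
= 49

|A ∪ B ∪ C| = 49


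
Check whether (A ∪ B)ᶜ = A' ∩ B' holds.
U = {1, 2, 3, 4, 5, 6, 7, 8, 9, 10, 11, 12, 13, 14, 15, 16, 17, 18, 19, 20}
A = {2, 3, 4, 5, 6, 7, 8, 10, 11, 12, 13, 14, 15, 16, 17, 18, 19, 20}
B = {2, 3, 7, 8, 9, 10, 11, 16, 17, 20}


LHS: A ∪ B = {2, 3, 4, 5, 6, 7, 8, 9, 10, 11, 12, 13, 14, 15, 16, 17, 18, 19, 20}
(A ∪ B)' = U \ (A ∪ B) = {1}
A' = {1, 9}, B' = {1, 4, 5, 6, 12, 13, 14, 15, 18, 19}
Claimed RHS: A' ∩ B' = {1}
Identity is VALID: LHS = RHS = {1} ✓

Identity is valid. (A ∪ B)' = A' ∩ B' = {1}


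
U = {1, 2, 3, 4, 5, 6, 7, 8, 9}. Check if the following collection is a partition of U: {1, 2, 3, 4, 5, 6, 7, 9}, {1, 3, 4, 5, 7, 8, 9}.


A partition requires: (1) non-empty parts, (2) pairwise disjoint, (3) union = U
Parts: {1, 2, 3, 4, 5, 6, 7, 9}, {1, 3, 4, 5, 7, 8, 9}
Union of parts: {1, 2, 3, 4, 5, 6, 7, 8, 9}
U = {1, 2, 3, 4, 5, 6, 7, 8, 9}
All non-empty? True
Pairwise disjoint? False
Covers U? True

No, not a valid partition


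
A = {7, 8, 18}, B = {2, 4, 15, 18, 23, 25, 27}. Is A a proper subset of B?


A ⊂ B requires: A ⊆ B AND A ≠ B.
A ⊆ B? No
A ⊄ B, so A is not a proper subset.

No, A is not a proper subset of B


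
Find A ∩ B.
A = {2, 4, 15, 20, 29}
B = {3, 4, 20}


A ∩ B = elements in both A and B
A = {2, 4, 15, 20, 29}
B = {3, 4, 20}
A ∩ B = {4, 20}

A ∩ B = {4, 20}


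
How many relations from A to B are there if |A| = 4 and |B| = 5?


A relation from A to B is any subset of A × B.
|A × B| = 4 × 5 = 20
# relations = 2^|A × B| = 2^20 = 1048576

Number of relations = 1048576


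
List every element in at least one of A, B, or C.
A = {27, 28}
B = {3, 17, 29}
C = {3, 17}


A ∪ B = {3, 17, 27, 28, 29}
(A ∪ B) ∪ C = {3, 17, 27, 28, 29}

A ∪ B ∪ C = {3, 17, 27, 28, 29}


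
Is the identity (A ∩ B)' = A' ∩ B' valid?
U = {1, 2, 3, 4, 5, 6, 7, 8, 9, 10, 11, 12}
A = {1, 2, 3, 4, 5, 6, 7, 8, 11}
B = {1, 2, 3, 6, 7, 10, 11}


LHS: A ∩ B = {1, 2, 3, 6, 7, 11}
(A ∩ B)' = U \ (A ∩ B) = {4, 5, 8, 9, 10, 12}
A' = {9, 10, 12}, B' = {4, 5, 8, 9, 12}
Claimed RHS: A' ∩ B' = {9, 12}
Identity is INVALID: LHS = {4, 5, 8, 9, 10, 12} but the RHS claimed here equals {9, 12}. The correct form is (A ∩ B)' = A' ∪ B'.

Identity is invalid: (A ∩ B)' = {4, 5, 8, 9, 10, 12} but A' ∩ B' = {9, 12}. The correct De Morgan law is (A ∩ B)' = A' ∪ B'.


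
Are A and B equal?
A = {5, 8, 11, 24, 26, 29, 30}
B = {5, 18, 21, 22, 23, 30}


Two sets are equal iff they have exactly the same elements.
A = {5, 8, 11, 24, 26, 29, 30}
B = {5, 18, 21, 22, 23, 30}
Differences: {8, 11, 18, 21, 22, 23, 24, 26, 29}
A ≠ B

No, A ≠ B


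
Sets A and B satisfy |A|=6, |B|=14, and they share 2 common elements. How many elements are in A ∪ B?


|A ∪ B| = |A| + |B| - |A ∩ B|
= 6 + 14 - 2
= 18

|A ∪ B| = 18


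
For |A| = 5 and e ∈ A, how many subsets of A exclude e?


Subsets of A avoiding e are subsets of A \ {e}, which has 4 elements.
Count = 2^(n-1) = 2^4
= 16

Number of subsets avoiding e = 16


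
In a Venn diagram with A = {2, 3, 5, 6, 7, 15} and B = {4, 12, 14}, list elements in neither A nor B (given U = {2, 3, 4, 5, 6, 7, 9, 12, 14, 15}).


A = {2, 3, 5, 6, 7, 15}
B = {4, 12, 14}
Region: in neither A nor B (given U = {2, 3, 4, 5, 6, 7, 9, 12, 14, 15})
Elements: {9}

Elements in neither A nor B (given U = {2, 3, 4, 5, 6, 7, 9, 12, 14, 15}): {9}


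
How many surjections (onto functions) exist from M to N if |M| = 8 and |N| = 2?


n = |M| = 8, k = |N| = 2. Surjections via inclusion-exclusion:
S(n,k) = Σ(-1)^i × C(k,i) × (k-i)^n, i=0 to k
i=0: (-1)^0×C(2,0)×2^8 = 256
i=1: (-1)^1×C(2,1)×1^8 = -2
i=2: (-1)^2×C(2,2)×0^8 = 0
Total = 254

Number of surjections = 254


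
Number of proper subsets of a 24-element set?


Total subsets = 2^n = 2^24 = 16777216
Proper subsets exclude the set itself: 2^n - 1
= 16777216 - 1
= 16777215

Number of proper subsets = 16777215


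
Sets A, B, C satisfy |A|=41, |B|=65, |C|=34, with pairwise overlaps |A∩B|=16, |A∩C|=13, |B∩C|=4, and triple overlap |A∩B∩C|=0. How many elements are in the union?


|A∪B∪C| = |A|+|B|+|C| - |A∩B|-|A∩C|-|B∩C| + |A∩B∩C|
= 41+65+34 - 16-13-4 + 0
= 140 - 33 + 0
= 107

|A ∪ B ∪ C| = 107


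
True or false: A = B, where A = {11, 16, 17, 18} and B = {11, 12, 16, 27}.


Two sets are equal iff they have exactly the same elements.
A = {11, 16, 17, 18}
B = {11, 12, 16, 27}
Differences: {12, 17, 18, 27}
A ≠ B

No, A ≠ B


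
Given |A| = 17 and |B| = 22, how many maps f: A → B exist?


Each of |A| = 17 inputs maps to any of |B| = 22 outputs.
# functions = |B|^|A| = 22^17
= 66249952919459433152512

Number of functions = 66249952919459433152512


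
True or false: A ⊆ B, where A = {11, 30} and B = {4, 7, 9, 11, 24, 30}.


A ⊆ B means every element of A is in B.
All elements of A are in B.
So A ⊆ B.

Yes, A ⊆ B


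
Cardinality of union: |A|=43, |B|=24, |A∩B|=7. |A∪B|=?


|A ∪ B| = |A| + |B| - |A ∩ B|
= 43 + 24 - 7
= 60

|A ∪ B| = 60


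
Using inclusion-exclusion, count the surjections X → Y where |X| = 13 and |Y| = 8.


n = |X| = 13, k = |Y| = 8. Surjections via inclusion-exclusion:
S(n,k) = Σ(-1)^i × C(k,i) × (k-i)^n, i=0 to k
i=0: (-1)^0×C(8,0)×8^13 = 549755813888
i=1: (-1)^1×C(8,1)×7^13 = -775112083256
i=2: (-1)^2×C(8,2)×6^13 = 365699432448
i=3: (-1)^3×C(8,3)×5^13 = -68359375000
i=4: (-1)^4×C(8,4)×4^13 = 4697620480
i=5: (-1)^5×C(8,5)×3^13 = -89282088
i=6: (-1)^6×C(8,6)×2^13 = 229376
i=7: (-1)^7×C(8,7)×1^13 = -8
i=8: (-1)^8×C(8,8)×0^13 = 0
Total = 76592355840

Number of surjections = 76592355840


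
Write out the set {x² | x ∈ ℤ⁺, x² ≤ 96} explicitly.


Checking each candidate:
Condition: positive perfect squares ≤ 96
Result = {1, 4, 9, 16, 25, 36, 49, 64, 81}

{1, 4, 9, 16, 25, 36, 49, 64, 81}


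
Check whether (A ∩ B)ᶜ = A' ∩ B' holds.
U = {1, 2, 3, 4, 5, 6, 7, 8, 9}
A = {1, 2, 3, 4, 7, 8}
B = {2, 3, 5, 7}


LHS: A ∩ B = {2, 3, 7}
(A ∩ B)' = U \ (A ∩ B) = {1, 4, 5, 6, 8, 9}
A' = {5, 6, 9}, B' = {1, 4, 6, 8, 9}
Claimed RHS: A' ∩ B' = {6, 9}
Identity is INVALID: LHS = {1, 4, 5, 6, 8, 9} but the RHS claimed here equals {6, 9}. The correct form is (A ∩ B)' = A' ∪ B'.

Identity is invalid: (A ∩ B)' = {1, 4, 5, 6, 8, 9} but A' ∩ B' = {6, 9}. The correct De Morgan law is (A ∩ B)' = A' ∪ B'.


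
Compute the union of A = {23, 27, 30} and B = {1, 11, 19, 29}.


A ∪ B = all elements in A or B (or both)
A = {23, 27, 30}
B = {1, 11, 19, 29}
A ∪ B = {1, 11, 19, 23, 27, 29, 30}

A ∪ B = {1, 11, 19, 23, 27, 29, 30}


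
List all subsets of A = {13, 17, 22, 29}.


|A| = 4, so |P(A)| = 2^4 = 16
Enumerate subsets by cardinality (0 to 4):
∅, {13}, {17}, {22}, {29}, {13, 17}, {13, 22}, {13, 29}, {17, 22}, {17, 29}, {22, 29}, {13, 17, 22}, {13, 17, 29}, {13, 22, 29}, {17, 22, 29}, {13, 17, 22, 29}

P(A) has 16 subsets: ∅, {13}, {17}, {22}, {29}, {13, 17}, {13, 22}, {13, 29}, {17, 22}, {17, 29}, {22, 29}, {13, 17, 22}, {13, 17, 29}, {13, 22, 29}, {17, 22, 29}, {13, 17, 22, 29}


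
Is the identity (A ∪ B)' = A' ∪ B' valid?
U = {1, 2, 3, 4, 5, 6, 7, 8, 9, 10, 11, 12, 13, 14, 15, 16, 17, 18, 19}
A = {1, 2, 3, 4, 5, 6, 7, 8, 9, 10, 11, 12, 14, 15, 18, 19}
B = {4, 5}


LHS: A ∪ B = {1, 2, 3, 4, 5, 6, 7, 8, 9, 10, 11, 12, 14, 15, 18, 19}
(A ∪ B)' = U \ (A ∪ B) = {13, 16, 17}
A' = {13, 16, 17}, B' = {1, 2, 3, 6, 7, 8, 9, 10, 11, 12, 13, 14, 15, 16, 17, 18, 19}
Claimed RHS: A' ∪ B' = {1, 2, 3, 6, 7, 8, 9, 10, 11, 12, 13, 14, 15, 16, 17, 18, 19}
Identity is INVALID: LHS = {13, 16, 17} but the RHS claimed here equals {1, 2, 3, 6, 7, 8, 9, 10, 11, 12, 13, 14, 15, 16, 17, 18, 19}. The correct form is (A ∪ B)' = A' ∩ B'.

Identity is invalid: (A ∪ B)' = {13, 16, 17} but A' ∪ B' = {1, 2, 3, 6, 7, 8, 9, 10, 11, 12, 13, 14, 15, 16, 17, 18, 19}. The correct De Morgan law is (A ∪ B)' = A' ∩ B'.


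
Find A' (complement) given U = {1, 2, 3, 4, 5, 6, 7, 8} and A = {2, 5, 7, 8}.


Aᶜ = U \ A = elements in U but not in A
U = {1, 2, 3, 4, 5, 6, 7, 8}
A = {2, 5, 7, 8}
Aᶜ = {1, 3, 4, 6}

Aᶜ = {1, 3, 4, 6}


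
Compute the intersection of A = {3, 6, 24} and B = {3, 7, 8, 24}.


A ∩ B = elements in both A and B
A = {3, 6, 24}
B = {3, 7, 8, 24}
A ∩ B = {3, 24}

A ∩ B = {3, 24}


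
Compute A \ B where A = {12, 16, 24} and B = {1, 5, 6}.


A \ B = elements in A but not in B
A = {12, 16, 24}
B = {1, 5, 6}
Remove from A any elements in B
A \ B = {12, 16, 24}

A \ B = {12, 16, 24}


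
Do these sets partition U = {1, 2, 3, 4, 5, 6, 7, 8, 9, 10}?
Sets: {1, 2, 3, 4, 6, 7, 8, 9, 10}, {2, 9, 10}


A partition requires: (1) non-empty parts, (2) pairwise disjoint, (3) union = U
Parts: {1, 2, 3, 4, 6, 7, 8, 9, 10}, {2, 9, 10}
Union of parts: {1, 2, 3, 4, 6, 7, 8, 9, 10}
U = {1, 2, 3, 4, 5, 6, 7, 8, 9, 10}
All non-empty? True
Pairwise disjoint? False
Covers U? False

No, not a valid partition


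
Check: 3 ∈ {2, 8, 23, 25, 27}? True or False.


A = {2, 8, 23, 25, 27}
Checking if 3 is in A
3 is not in A → False

3 ∉ A


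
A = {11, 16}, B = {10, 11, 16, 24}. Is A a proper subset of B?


A ⊂ B requires: A ⊆ B AND A ≠ B.
A ⊆ B? Yes
A = B? No
A ⊂ B: Yes (A is a proper subset of B)

Yes, A ⊂ B


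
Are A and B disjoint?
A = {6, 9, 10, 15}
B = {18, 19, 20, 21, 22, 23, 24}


Disjoint means A ∩ B = ∅.
A ∩ B = ∅
A ∩ B = ∅, so A and B are disjoint.

Yes, A and B are disjoint


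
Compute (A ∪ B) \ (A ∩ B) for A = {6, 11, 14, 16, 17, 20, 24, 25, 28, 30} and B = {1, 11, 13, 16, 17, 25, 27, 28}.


A △ B = (A \ B) ∪ (B \ A) = elements in exactly one of A or B
A \ B = {6, 14, 20, 24, 30}
B \ A = {1, 13, 27}
A △ B = {1, 6, 13, 14, 20, 24, 27, 30}

A △ B = {1, 6, 13, 14, 20, 24, 27, 30}


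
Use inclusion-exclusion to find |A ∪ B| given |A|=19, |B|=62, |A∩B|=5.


|A ∪ B| = |A| + |B| - |A ∩ B|
= 19 + 62 - 5
= 76

|A ∪ B| = 76


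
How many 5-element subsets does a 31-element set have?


C(n,k) = n! / (k!(n-k)!)
C(31,5) = 31! / (5!26!)
= 169911

C(31,5) = 169911


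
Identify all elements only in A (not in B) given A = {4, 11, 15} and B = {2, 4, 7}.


A = {4, 11, 15}
B = {2, 4, 7}
Region: only in A (not in B)
Elements: {11, 15}

Elements only in A (not in B): {11, 15}


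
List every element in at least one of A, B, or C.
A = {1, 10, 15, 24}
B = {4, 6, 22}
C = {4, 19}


A ∪ B = {1, 4, 6, 10, 15, 22, 24}
(A ∪ B) ∪ C = {1, 4, 6, 10, 15, 19, 22, 24}

A ∪ B ∪ C = {1, 4, 6, 10, 15, 19, 22, 24}


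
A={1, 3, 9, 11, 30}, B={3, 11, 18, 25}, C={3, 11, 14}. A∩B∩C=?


A ∩ B = {3, 11}
(A ∩ B) ∩ C = {3, 11}

A ∩ B ∩ C = {3, 11}


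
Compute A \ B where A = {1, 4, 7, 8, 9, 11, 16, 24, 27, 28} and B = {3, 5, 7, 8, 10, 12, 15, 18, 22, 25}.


A \ B = elements in A but not in B
A = {1, 4, 7, 8, 9, 11, 16, 24, 27, 28}
B = {3, 5, 7, 8, 10, 12, 15, 18, 22, 25}
Remove from A any elements in B
A \ B = {1, 4, 9, 11, 16, 24, 27, 28}

A \ B = {1, 4, 9, 11, 16, 24, 27, 28}


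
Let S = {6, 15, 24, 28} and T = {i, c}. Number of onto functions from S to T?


n = |S| = 4, k = |T| = 2. Surjections via inclusion-exclusion:
S(n,k) = Σ(-1)^i × C(k,i) × (k-i)^n, i=0 to k
i=0: (-1)^0×C(2,0)×2^4 = 16
i=1: (-1)^1×C(2,1)×1^4 = -2
i=2: (-1)^2×C(2,2)×0^4 = 0
Total = 14

Number of surjections = 14


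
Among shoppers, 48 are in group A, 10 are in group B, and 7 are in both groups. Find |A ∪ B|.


|A ∪ B| = |A| + |B| - |A ∩ B|
= 48 + 10 - 7
= 51

|A ∪ B| = 51


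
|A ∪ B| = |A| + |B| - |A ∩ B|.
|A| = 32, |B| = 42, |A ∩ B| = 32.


|A ∪ B| = |A| + |B| - |A ∩ B|
= 32 + 42 - 32
= 42

|A ∪ B| = 42


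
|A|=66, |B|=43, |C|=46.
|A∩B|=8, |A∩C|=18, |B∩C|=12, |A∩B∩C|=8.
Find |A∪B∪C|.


|A∪B∪C| = |A|+|B|+|C| - |A∩B|-|A∩C|-|B∩C| + |A∩B∩C|
= 66+43+46 - 8-18-12 + 8
= 155 - 38 + 8
= 125

|A ∪ B ∪ C| = 125


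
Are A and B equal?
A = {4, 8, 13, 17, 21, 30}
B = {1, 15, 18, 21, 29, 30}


Two sets are equal iff they have exactly the same elements.
A = {4, 8, 13, 17, 21, 30}
B = {1, 15, 18, 21, 29, 30}
Differences: {1, 4, 8, 13, 15, 17, 18, 29}
A ≠ B

No, A ≠ B


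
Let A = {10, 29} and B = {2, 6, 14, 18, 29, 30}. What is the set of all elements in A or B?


A ∪ B = all elements in A or B (or both)
A = {10, 29}
B = {2, 6, 14, 18, 29, 30}
A ∪ B = {2, 6, 10, 14, 18, 29, 30}

A ∪ B = {2, 6, 10, 14, 18, 29, 30}


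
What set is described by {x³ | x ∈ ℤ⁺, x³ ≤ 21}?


Checking each candidate:
Condition: positive perfect cubes ≤ 21
Result = {1, 8}

{1, 8}


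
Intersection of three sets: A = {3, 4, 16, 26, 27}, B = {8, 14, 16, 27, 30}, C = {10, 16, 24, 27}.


A ∩ B = {16, 27}
(A ∩ B) ∩ C = {16, 27}

A ∩ B ∩ C = {16, 27}


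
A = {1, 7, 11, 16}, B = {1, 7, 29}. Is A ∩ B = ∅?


Disjoint means A ∩ B = ∅.
A ∩ B = {1, 7}
A ∩ B ≠ ∅, so A and B are NOT disjoint.

No, A and B are not disjoint (A ∩ B = {1, 7})


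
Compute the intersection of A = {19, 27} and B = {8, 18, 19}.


A ∩ B = elements in both A and B
A = {19, 27}
B = {8, 18, 19}
A ∩ B = {19}

A ∩ B = {19}


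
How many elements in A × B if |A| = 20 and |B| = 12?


|A × B| = |A| × |B|
= 20 × 12
= 240

|A × B| = 240


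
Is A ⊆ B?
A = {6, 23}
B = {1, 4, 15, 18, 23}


A ⊆ B means every element of A is in B.
Elements in A not in B: {6}
So A ⊄ B.

No, A ⊄ B


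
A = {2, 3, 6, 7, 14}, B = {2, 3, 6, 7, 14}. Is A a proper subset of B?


A ⊂ B requires: A ⊆ B AND A ≠ B.
A ⊆ B? Yes
A = B? Yes
A = B, so A is not a PROPER subset.

No, A is not a proper subset of B


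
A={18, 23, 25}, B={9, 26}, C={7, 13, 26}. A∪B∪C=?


A ∪ B = {9, 18, 23, 25, 26}
(A ∪ B) ∪ C = {7, 9, 13, 18, 23, 25, 26}

A ∪ B ∪ C = {7, 9, 13, 18, 23, 25, 26}


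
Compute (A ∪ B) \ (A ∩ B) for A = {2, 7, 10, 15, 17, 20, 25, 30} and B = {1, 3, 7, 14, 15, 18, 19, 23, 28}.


A △ B = (A \ B) ∪ (B \ A) = elements in exactly one of A or B
A \ B = {2, 10, 17, 20, 25, 30}
B \ A = {1, 3, 14, 18, 19, 23, 28}
A △ B = {1, 2, 3, 10, 14, 17, 18, 19, 20, 23, 25, 28, 30}

A △ B = {1, 2, 3, 10, 14, 17, 18, 19, 20, 23, 25, 28, 30}


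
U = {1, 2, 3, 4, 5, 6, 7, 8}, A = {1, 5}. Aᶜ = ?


Aᶜ = U \ A = elements in U but not in A
U = {1, 2, 3, 4, 5, 6, 7, 8}
A = {1, 5}
Aᶜ = {2, 3, 4, 6, 7, 8}

Aᶜ = {2, 3, 4, 6, 7, 8}


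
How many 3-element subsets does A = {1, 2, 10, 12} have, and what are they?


|A| = 4, so A has C(4,3) = 4 subsets of size 3.
Enumerate by choosing 3 elements from A at a time:
{1, 2, 10}, {1, 2, 12}, {1, 10, 12}, {2, 10, 12}

3-element subsets (4 total): {1, 2, 10}, {1, 2, 12}, {1, 10, 12}, {2, 10, 12}


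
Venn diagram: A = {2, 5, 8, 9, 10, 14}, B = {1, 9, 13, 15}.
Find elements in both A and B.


A = {2, 5, 8, 9, 10, 14}
B = {1, 9, 13, 15}
Region: in both A and B
Elements: {9}

Elements in both A and B: {9}


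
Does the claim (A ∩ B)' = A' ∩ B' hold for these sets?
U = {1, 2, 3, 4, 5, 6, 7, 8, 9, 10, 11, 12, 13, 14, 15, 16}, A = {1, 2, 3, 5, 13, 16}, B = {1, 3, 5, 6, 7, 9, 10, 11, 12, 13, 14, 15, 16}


LHS: A ∩ B = {1, 3, 5, 13, 16}
(A ∩ B)' = U \ (A ∩ B) = {2, 4, 6, 7, 8, 9, 10, 11, 12, 14, 15}
A' = {4, 6, 7, 8, 9, 10, 11, 12, 14, 15}, B' = {2, 4, 8}
Claimed RHS: A' ∩ B' = {4, 8}
Identity is INVALID: LHS = {2, 4, 6, 7, 8, 9, 10, 11, 12, 14, 15} but the RHS claimed here equals {4, 8}. The correct form is (A ∩ B)' = A' ∪ B'.

Identity is invalid: (A ∩ B)' = {2, 4, 6, 7, 8, 9, 10, 11, 12, 14, 15} but A' ∩ B' = {4, 8}. The correct De Morgan law is (A ∩ B)' = A' ∪ B'.


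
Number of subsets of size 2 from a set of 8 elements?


C(n,k) = n! / (k!(n-k)!)
C(8,2) = 8! / (2!6!)
= 28

C(8,2) = 28


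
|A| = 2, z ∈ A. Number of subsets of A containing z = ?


Subsets of A containing z correspond to subsets of A \ {z}, which has 1 elements.
Count = 2^(n-1) = 2^1
= 2

Number of subsets containing z = 2


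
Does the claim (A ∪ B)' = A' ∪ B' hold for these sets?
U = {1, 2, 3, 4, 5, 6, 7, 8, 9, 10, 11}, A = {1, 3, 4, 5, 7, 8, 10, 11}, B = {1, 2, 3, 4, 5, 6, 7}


LHS: A ∪ B = {1, 2, 3, 4, 5, 6, 7, 8, 10, 11}
(A ∪ B)' = U \ (A ∪ B) = {9}
A' = {2, 6, 9}, B' = {8, 9, 10, 11}
Claimed RHS: A' ∪ B' = {2, 6, 8, 9, 10, 11}
Identity is INVALID: LHS = {9} but the RHS claimed here equals {2, 6, 8, 9, 10, 11}. The correct form is (A ∪ B)' = A' ∩ B'.

Identity is invalid: (A ∪ B)' = {9} but A' ∪ B' = {2, 6, 8, 9, 10, 11}. The correct De Morgan law is (A ∪ B)' = A' ∩ B'.


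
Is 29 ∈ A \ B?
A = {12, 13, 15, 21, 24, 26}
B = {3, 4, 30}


A = {12, 13, 15, 21, 24, 26}, B = {3, 4, 30}
A \ B = elements in A but not in B
A \ B = {12, 13, 15, 21, 24, 26}
Checking if 29 ∈ A \ B
29 is not in A \ B → False

29 ∉ A \ B


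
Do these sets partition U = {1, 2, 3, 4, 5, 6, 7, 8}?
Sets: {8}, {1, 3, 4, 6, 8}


A partition requires: (1) non-empty parts, (2) pairwise disjoint, (3) union = U
Parts: {8}, {1, 3, 4, 6, 8}
Union of parts: {1, 3, 4, 6, 8}
U = {1, 2, 3, 4, 5, 6, 7, 8}
All non-empty? True
Pairwise disjoint? False
Covers U? False

No, not a valid partition


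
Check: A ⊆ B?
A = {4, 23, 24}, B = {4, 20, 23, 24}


A ⊆ B means every element of A is in B.
All elements of A are in B.
So A ⊆ B.

Yes, A ⊆ B


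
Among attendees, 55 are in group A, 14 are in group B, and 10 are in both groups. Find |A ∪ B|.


|A ∪ B| = |A| + |B| - |A ∩ B|
= 55 + 14 - 10
= 59

|A ∪ B| = 59


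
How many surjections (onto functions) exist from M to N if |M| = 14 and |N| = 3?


n = |M| = 14, k = |N| = 3. Surjections via inclusion-exclusion:
S(n,k) = Σ(-1)^i × C(k,i) × (k-i)^n, i=0 to k
i=0: (-1)^0×C(3,0)×3^14 = 4782969
i=1: (-1)^1×C(3,1)×2^14 = -49152
i=2: (-1)^2×C(3,2)×1^14 = 3
i=3: (-1)^3×C(3,3)×0^14 = 0
Total = 4733820

Number of surjections = 4733820


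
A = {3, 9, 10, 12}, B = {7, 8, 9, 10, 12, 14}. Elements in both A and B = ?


A = {3, 9, 10, 12}
B = {7, 8, 9, 10, 12, 14}
Region: in both A and B
Elements: {9, 10, 12}

Elements in both A and B: {9, 10, 12}


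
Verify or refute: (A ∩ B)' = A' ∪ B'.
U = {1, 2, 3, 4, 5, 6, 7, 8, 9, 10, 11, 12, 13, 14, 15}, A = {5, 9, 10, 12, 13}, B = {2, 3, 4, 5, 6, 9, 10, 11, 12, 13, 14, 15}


LHS: A ∩ B = {5, 9, 10, 12, 13}
(A ∩ B)' = U \ (A ∩ B) = {1, 2, 3, 4, 6, 7, 8, 11, 14, 15}
A' = {1, 2, 3, 4, 6, 7, 8, 11, 14, 15}, B' = {1, 7, 8}
Claimed RHS: A' ∪ B' = {1, 2, 3, 4, 6, 7, 8, 11, 14, 15}
Identity is VALID: LHS = RHS = {1, 2, 3, 4, 6, 7, 8, 11, 14, 15} ✓

Identity is valid. (A ∩ B)' = A' ∪ B' = {1, 2, 3, 4, 6, 7, 8, 11, 14, 15}


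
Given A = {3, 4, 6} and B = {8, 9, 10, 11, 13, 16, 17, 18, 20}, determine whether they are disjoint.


Disjoint means A ∩ B = ∅.
A ∩ B = ∅
A ∩ B = ∅, so A and B are disjoint.

Yes, A and B are disjoint


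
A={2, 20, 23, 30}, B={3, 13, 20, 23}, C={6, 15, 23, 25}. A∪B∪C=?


A ∪ B = {2, 3, 13, 20, 23, 30}
(A ∪ B) ∪ C = {2, 3, 6, 13, 15, 20, 23, 25, 30}

A ∪ B ∪ C = {2, 3, 6, 13, 15, 20, 23, 25, 30}


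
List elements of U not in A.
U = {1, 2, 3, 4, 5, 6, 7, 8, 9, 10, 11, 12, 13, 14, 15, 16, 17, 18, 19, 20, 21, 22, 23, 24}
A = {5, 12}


Aᶜ = U \ A = elements in U but not in A
U = {1, 2, 3, 4, 5, 6, 7, 8, 9, 10, 11, 12, 13, 14, 15, 16, 17, 18, 19, 20, 21, 22, 23, 24}
A = {5, 12}
Aᶜ = {1, 2, 3, 4, 6, 7, 8, 9, 10, 11, 13, 14, 15, 16, 17, 18, 19, 20, 21, 22, 23, 24}

Aᶜ = {1, 2, 3, 4, 6, 7, 8, 9, 10, 11, 13, 14, 15, 16, 17, 18, 19, 20, 21, 22, 23, 24}


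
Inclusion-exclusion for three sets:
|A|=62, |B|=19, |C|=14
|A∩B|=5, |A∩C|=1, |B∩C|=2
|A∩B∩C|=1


|A∪B∪C| = |A|+|B|+|C| - |A∩B|-|A∩C|-|B∩C| + |A∩B∩C|
= 62+19+14 - 5-1-2 + 1
= 95 - 8 + 1
= 88

|A ∪ B ∪ C| = 88


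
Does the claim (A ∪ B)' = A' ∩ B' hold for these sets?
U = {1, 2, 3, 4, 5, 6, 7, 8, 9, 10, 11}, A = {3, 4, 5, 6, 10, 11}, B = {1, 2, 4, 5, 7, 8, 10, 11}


LHS: A ∪ B = {1, 2, 3, 4, 5, 6, 7, 8, 10, 11}
(A ∪ B)' = U \ (A ∪ B) = {9}
A' = {1, 2, 7, 8, 9}, B' = {3, 6, 9}
Claimed RHS: A' ∩ B' = {9}
Identity is VALID: LHS = RHS = {9} ✓

Identity is valid. (A ∪ B)' = A' ∩ B' = {9}


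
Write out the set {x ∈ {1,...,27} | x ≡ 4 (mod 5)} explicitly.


Checking each candidate:
Condition: x in {1,...,27} with x ≡ 4 (mod 5)
Result = {4, 9, 14, 19, 24}

{4, 9, 14, 19, 24}


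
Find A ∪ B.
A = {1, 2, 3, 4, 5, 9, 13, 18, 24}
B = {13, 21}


A ∪ B = all elements in A or B (or both)
A = {1, 2, 3, 4, 5, 9, 13, 18, 24}
B = {13, 21}
A ∪ B = {1, 2, 3, 4, 5, 9, 13, 18, 21, 24}

A ∪ B = {1, 2, 3, 4, 5, 9, 13, 18, 21, 24}


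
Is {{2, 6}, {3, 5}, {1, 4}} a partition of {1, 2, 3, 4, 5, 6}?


A partition requires: (1) non-empty parts, (2) pairwise disjoint, (3) union = U
Parts: {2, 6}, {3, 5}, {1, 4}
Union of parts: {1, 2, 3, 4, 5, 6}
U = {1, 2, 3, 4, 5, 6}
All non-empty? True
Pairwise disjoint? True
Covers U? True

Yes, valid partition


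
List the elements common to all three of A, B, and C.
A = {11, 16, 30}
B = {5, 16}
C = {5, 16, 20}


A ∩ B = {16}
(A ∩ B) ∩ C = {16}

A ∩ B ∩ C = {16}


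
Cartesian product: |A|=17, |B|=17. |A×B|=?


|A × B| = |A| × |B|
= 17 × 17
= 289

|A × B| = 289


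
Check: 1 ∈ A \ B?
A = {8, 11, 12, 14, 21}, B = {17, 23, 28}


A = {8, 11, 12, 14, 21}, B = {17, 23, 28}
A \ B = elements in A but not in B
A \ B = {8, 11, 12, 14, 21}
Checking if 1 ∈ A \ B
1 is not in A \ B → False

1 ∉ A \ B


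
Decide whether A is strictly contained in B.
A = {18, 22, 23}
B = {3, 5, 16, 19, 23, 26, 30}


A ⊂ B requires: A ⊆ B AND A ≠ B.
A ⊆ B? No
A ⊄ B, so A is not a proper subset.

No, A is not a proper subset of B


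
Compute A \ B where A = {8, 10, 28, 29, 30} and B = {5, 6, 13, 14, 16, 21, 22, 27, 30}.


A \ B = elements in A but not in B
A = {8, 10, 28, 29, 30}
B = {5, 6, 13, 14, 16, 21, 22, 27, 30}
Remove from A any elements in B
A \ B = {8, 10, 28, 29}

A \ B = {8, 10, 28, 29}


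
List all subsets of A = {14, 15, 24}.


|A| = 3, so |P(A)| = 2^3 = 8
Enumerate subsets by cardinality (0 to 3):
∅, {14}, {15}, {24}, {14, 15}, {14, 24}, {15, 24}, {14, 15, 24}

P(A) has 8 subsets: ∅, {14}, {15}, {24}, {14, 15}, {14, 24}, {15, 24}, {14, 15, 24}


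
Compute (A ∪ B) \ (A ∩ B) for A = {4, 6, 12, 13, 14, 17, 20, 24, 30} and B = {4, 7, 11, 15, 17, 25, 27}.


A △ B = (A \ B) ∪ (B \ A) = elements in exactly one of A or B
A \ B = {6, 12, 13, 14, 20, 24, 30}
B \ A = {7, 11, 15, 25, 27}
A △ B = {6, 7, 11, 12, 13, 14, 15, 20, 24, 25, 27, 30}

A △ B = {6, 7, 11, 12, 13, 14, 15, 20, 24, 25, 27, 30}


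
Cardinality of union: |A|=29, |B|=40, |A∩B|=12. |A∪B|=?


|A ∪ B| = |A| + |B| - |A ∩ B|
= 29 + 40 - 12
= 57

|A ∪ B| = 57


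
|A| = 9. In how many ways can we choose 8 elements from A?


C(n,k) = n! / (k!(n-k)!)
C(9,8) = 9! / (8!1!)
= 9

C(9,8) = 9


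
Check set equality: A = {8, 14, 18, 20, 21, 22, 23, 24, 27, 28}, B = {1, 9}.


Two sets are equal iff they have exactly the same elements.
A = {8, 14, 18, 20, 21, 22, 23, 24, 27, 28}
B = {1, 9}
Differences: {1, 8, 9, 14, 18, 20, 21, 22, 23, 24, 27, 28}
A ≠ B

No, A ≠ B


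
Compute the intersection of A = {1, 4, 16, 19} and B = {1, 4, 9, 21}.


A ∩ B = elements in both A and B
A = {1, 4, 16, 19}
B = {1, 4, 9, 21}
A ∩ B = {1, 4}

A ∩ B = {1, 4}


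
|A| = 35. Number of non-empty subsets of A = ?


Total subsets = 2^n = 2^35 = 34359738368
Non-empty subsets exclude the empty set: 2^n - 1
= 34359738368 - 1
= 34359738367

Number of non-empty subsets = 34359738367


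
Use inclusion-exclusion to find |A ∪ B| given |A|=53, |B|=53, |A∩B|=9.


|A ∪ B| = |A| + |B| - |A ∩ B|
= 53 + 53 - 9
= 97

|A ∪ B| = 97


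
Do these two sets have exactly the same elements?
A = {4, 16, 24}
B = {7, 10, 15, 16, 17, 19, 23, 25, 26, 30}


Two sets are equal iff they have exactly the same elements.
A = {4, 16, 24}
B = {7, 10, 15, 16, 17, 19, 23, 25, 26, 30}
Differences: {4, 7, 10, 15, 17, 19, 23, 24, 25, 26, 30}
A ≠ B

No, A ≠ B


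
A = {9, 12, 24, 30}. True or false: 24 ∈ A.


A = {9, 12, 24, 30}
Checking if 24 is in A
24 is in A → True

24 ∈ A


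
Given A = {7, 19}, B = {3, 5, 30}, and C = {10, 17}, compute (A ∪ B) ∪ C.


A ∪ B = {3, 5, 7, 19, 30}
(A ∪ B) ∪ C = {3, 5, 7, 10, 17, 19, 30}

A ∪ B ∪ C = {3, 5, 7, 10, 17, 19, 30}


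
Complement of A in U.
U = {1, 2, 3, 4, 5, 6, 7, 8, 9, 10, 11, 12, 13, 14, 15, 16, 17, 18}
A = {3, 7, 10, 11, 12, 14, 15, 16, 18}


Aᶜ = U \ A = elements in U but not in A
U = {1, 2, 3, 4, 5, 6, 7, 8, 9, 10, 11, 12, 13, 14, 15, 16, 17, 18}
A = {3, 7, 10, 11, 12, 14, 15, 16, 18}
Aᶜ = {1, 2, 4, 5, 6, 8, 9, 13, 17}

Aᶜ = {1, 2, 4, 5, 6, 8, 9, 13, 17}


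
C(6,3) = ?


C(n,k) = n! / (k!(n-k)!)
C(6,3) = 6! / (3!3!)
= 20

C(6,3) = 20


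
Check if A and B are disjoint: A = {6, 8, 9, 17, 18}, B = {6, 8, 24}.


Disjoint means A ∩ B = ∅.
A ∩ B = {6, 8}
A ∩ B ≠ ∅, so A and B are NOT disjoint.

No, A and B are not disjoint (A ∩ B = {6, 8})
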